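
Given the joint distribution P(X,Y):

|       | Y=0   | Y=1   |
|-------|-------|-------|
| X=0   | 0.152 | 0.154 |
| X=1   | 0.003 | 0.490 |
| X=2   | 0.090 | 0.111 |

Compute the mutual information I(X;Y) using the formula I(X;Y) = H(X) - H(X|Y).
0.2715 bits

I(X;Y) = H(X) - H(X|Y)

Marginal of X (row sums):
  P(X=0) = 0.152 + 0.154 = 0.306
  P(X=1) = 0.003 + 0.490 = 0.493
  P(X=2) = 0.090 + 0.111 = 0.201
H(X) = -[0.306·log₂(0.306) + 0.493·log₂(0.493) + 0.201·log₂(0.201)]
  = 0.5228 + 0.5030 + 0.4653 = 1.4911 bits

Marginal of Y (column sums):
  P(Y=0) = 0.152 + 0.003 + 0.090 = 0.245
  P(Y=1) = 0.154 + 0.490 + 0.111 = 0.755
H(X|Y) = Σ_y P(y)·H(X|Y=y):
  Y=0: P(Y=0) = 0.245, P(X|Y=0) = (152/245, 3/245, 18/49) → H(X|Y=0) = 1.0358
  Y=1: P(Y=1) = 0.755, P(X|Y=1) = (154/755, 98/151, 111/755) → H(X|Y=1) = 1.2792
H(X|Y) = 0.245·1.0358 + 0.755·1.2792 = 1.2196 bits

I(X;Y) = H(X) - H(X|Y) = 1.4911 - 1.2196 = 0.2715 bits

Cross-check via I(X;Y) = H(X) + H(Y) - H(X,Y): computing H(Y) from the column sums and H(X,Y) from the 6 cells in the same way gives H(Y) = 0.8033 bits and H(X,Y) = 2.0229 bits, so
I(X;Y) = 1.4911 + 0.8033 - 2.0229 = 0.2715 bits ✓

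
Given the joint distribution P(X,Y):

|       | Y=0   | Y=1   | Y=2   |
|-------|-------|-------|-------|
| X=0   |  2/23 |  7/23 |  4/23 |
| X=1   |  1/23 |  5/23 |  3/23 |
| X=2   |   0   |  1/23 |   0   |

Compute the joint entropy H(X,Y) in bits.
2.5229 bits

H(X,Y) = -Σ_{x,y} P(x,y) log₂ P(x,y). Per-cell terms -P(x,y)·log₂P(x,y):
  X=0: 0.3064, 0.5223, 0.4389
  X=1: 0.1967, 0.4786, 0.3833
  X=2: 0.0000, 0.1967, 0.0000
  (cells with P = 0 contribute 0)
Sum of the 9 terms: H(X,Y) = 2.5229 bits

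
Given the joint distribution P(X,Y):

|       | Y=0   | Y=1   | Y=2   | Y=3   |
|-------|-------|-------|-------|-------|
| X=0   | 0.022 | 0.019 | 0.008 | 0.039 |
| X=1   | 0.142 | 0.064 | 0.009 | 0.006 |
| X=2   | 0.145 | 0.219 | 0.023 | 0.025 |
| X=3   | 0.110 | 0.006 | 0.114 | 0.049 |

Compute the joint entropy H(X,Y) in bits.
3.3341 bits

H(X,Y) = -Σ_{x,y} P(x,y) log₂ P(x,y). Per-cell terms -P(x,y)·log₂P(x,y):
  X=0: 0.12114, 0.10864, 0.05573, 0.18253
  X=1: 0.39988, 0.25381, 0.06116, 0.04428
  X=2: 0.40395, 0.47983, 0.12517, 0.13305
  X=3: 0.35029, 0.04428, 0.35715, 0.21320
Sum of the 16 terms: H(X,Y) = 3.3341 bits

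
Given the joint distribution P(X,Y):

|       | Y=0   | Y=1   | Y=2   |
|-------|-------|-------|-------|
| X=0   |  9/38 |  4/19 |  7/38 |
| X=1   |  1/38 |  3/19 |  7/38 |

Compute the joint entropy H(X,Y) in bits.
2.4231 bits

H(X,Y) = -Σ_{x,y} P(x,y) log₂ P(x,y). Per-cell terms -P(x,y)·log₂P(x,y):
  X=0: 0.49216, 0.47325, 0.44958
  X=1: 0.13810, 0.42047, 0.44958
Sum of the 6 terms: H(X,Y) = 2.4231 bits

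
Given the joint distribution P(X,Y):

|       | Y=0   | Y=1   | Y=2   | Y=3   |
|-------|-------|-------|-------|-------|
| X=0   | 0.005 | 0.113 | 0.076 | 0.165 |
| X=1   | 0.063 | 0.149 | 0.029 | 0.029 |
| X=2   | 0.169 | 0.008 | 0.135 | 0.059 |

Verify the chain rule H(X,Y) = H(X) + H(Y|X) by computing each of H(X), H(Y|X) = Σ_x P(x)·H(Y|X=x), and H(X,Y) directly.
H(X) = 1.5713 bits, H(Y|X) = 1.6107 bits, H(X,Y) = 3.1820 bits

Marginal of X (row sums):
  P(X=0) = 0.005 + 0.113 + 0.076 + 0.165 = 0.359
  P(X=1) = 0.063 + 0.149 + 0.029 + 0.029 = 0.270
  P(X=2) = 0.169 + 0.008 + 0.135 + 0.059 = 0.371
H(X) = -[0.359·log₂(0.359) + 0.270·log₂(0.270) + 0.371·log₂(0.371)]
  = 0.5306 + 0.5100 + 0.5307 = 1.5713 bits

H(Y|X) = Σ_x P(x)·H(Y|X=x):
  X=0: P(X=0) = 0.359, P(Y|X=0) = (5/359, 113/359, 76/359, 165/359) → H(Y|X=0) = 1.6004
  X=1: P(X=1) = 0.270, P(Y|X=1) = (7/30, 149/270, 29/270, 29/270) → H(Y|X=1) = 1.6546
  X=2: P(X=2) = 0.371, P(Y|X=2) = (169/371, 8/371, 135/371, 59/371) → H(Y|X=2) = 1.5887
H(Y|X) = 0.359·1.6004 + 0.270·1.6546 + 0.371·1.5887 = 1.6107 bits

H(X,Y) = -Σ_{x,y} P(x,y) log₂ P(x,y). Per-cell terms -P(x,y)·log₂P(x,y):
  X=0: 0.0382, 0.3555, 0.2826, 0.4289
  X=1: 0.2513, 0.4092, 0.1481, 0.1481
  X=2: 0.4335, 0.0557, 0.3900, 0.2409
Sum of the 12 terms: H(X,Y) = 3.1820 bits

Chain rule check:
  H(X) + H(Y|X) = 1.5713 + 1.6107 = 3.1820 bits
  H(X,Y) = 3.1820 bits
✓ Chain rule verified.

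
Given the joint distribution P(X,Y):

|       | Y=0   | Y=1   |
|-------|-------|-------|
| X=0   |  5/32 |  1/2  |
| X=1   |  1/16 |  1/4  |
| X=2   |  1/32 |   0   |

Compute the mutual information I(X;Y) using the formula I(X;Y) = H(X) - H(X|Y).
0.0660 bits

I(X;Y) = H(X) - H(X|Y)

Marginal of X (row sums):
  P(X=0) = 5/32 + 1/2 = 21/32
  P(X=1) = 1/16 + 1/4 = 5/16
  P(X=2) = 1/32 + 0 = 1/32
H(X) = -[(21/32)·log₂(21/32) + (5/16)·log₂(5/16) + (1/32)·log₂(1/32)]
  = 0.3988 + 0.5244 + 0.1562 = 1.0794 bits

Marginal of Y (column sums):
  P(Y=0) = 5/32 + 1/16 + 1/32 = 1/4
  P(Y=1) = 1/2 + 1/4 + 0 = 3/4
H(X|Y) = Σ_y P(y)·H(X|Y=y):
  Y=0: P(Y=0) = 1/4, P(X|Y=0) = (5/8, 1/4, 1/8) → H(X|Y=0) = 1.2988
  Y=1: P(Y=1) = 3/4, P(X|Y=1) = (2/3, 1/3, 0) → H(X|Y=1) = 0.9183
H(X|Y) = (1/4)·1.2988 + (3/4)·0.9183 = 1.0134 bits

I(X;Y) = H(X) - H(X|Y) = 1.0794 - 1.0134 = 0.0660 bits

Cross-check via I(X;Y) = H(X) + H(Y) - H(X,Y): computing H(Y) from the column sums and H(X,Y) from the 6 cells in the same way gives H(Y) = 0.8113 bits and H(X,Y) = 1.8247 bits, so
I(X;Y) = 1.0794 + 0.8113 - 1.8247 = 0.0660 bits ✓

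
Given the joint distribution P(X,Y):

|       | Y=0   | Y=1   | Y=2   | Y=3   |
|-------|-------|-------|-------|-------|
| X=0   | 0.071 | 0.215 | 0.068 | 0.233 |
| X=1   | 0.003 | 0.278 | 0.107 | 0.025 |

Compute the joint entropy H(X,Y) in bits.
2.5177 bits

H(X,Y) = -Σ_{x,y} P(x,y) log₂ P(x,y). Per-cell terms -P(x,y)·log₂P(x,y):
  X=0: 0.27094, 0.47678, 0.26373, 0.48967
  X=1: 0.02514, 0.51342, 0.34500, 0.13305
Sum of the 8 terms: H(X,Y) = 2.5177 bits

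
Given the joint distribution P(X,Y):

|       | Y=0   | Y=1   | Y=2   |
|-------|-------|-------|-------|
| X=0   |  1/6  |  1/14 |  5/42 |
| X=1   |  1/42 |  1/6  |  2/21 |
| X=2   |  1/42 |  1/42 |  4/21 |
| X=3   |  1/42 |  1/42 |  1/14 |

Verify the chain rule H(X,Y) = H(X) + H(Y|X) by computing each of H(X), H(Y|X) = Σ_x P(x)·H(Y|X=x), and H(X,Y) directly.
H(X) = 1.9054 bits, H(Y|X) = 1.2864 bits, H(X,Y) = 3.1918 bits

Marginal of X (row sums):
  P(X=0) = 1/6 + 1/14 + 5/42 = 5/14
  P(X=1) = 1/42 + 1/6 + 2/21 = 2/7
  P(X=2) = 1/42 + 1/42 + 4/21 = 5/21
  P(X=3) = 1/42 + 1/42 + 1/14 = 5/42
H(X) = -[(5/14)·log₂(5/14) + (2/7)·log₂(2/7) + (5/21)·log₂(5/21) + (5/42)·log₂(5/42)]
  = 0.53051 + 0.51639 + 0.49295 + 0.36552 = 1.9054 bits

H(Y|X) = Σ_x P(x)·H(Y|X=x):
  X=0: P(X=0) = 5/14, P(Y|X=0) = (7/15, 1/5, 1/3) → H(Y|X=0) = 1.50582
  X=1: P(X=1) = 2/7, P(Y|X=1) = (1/12, 7/12, 1/3) → H(Y|X=1) = 1.28067
  X=2: P(X=2) = 5/21, P(Y|X=2) = (1/10, 1/10, 4/5) → H(Y|X=2) = 0.92193
  X=3: P(X=3) = 5/42, P(Y|X=3) = (1/5, 1/5, 3/5) → H(Y|X=3) = 1.37095
H(Y|X) = (5/14)·1.50582 + (2/7)·1.28067 + (5/21)·0.92193 + (5/42)·1.37095 = 1.2864 bits

H(X,Y) = -Σ_{x,y} P(x,y) log₂ P(x,y). Per-cell terms -P(x,y)·log₂P(x,y):
  X=0: 0.43083, 0.27195, 0.36552
  X=1: 0.12839, 0.43083, 0.32308
  X=2: 0.12839, 0.12839, 0.45568
  X=3: 0.12839, 0.12839, 0.27195
Sum of the 12 terms: H(X,Y) = 3.1918 bits

Chain rule check:
  H(X) + H(Y|X) = 1.9054 + 1.2864 = 3.1918 bits
  H(X,Y) = 3.1918 bits
✓ Chain rule verified.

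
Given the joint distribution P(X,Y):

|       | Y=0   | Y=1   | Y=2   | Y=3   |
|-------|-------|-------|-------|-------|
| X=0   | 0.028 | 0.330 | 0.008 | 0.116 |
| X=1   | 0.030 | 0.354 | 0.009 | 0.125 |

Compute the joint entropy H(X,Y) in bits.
2.2068 bits

H(X,Y) = -Σ_{x,y} P(x,y) log₂ P(x,y). Per-cell terms -P(x,y)·log₂P(x,y):
  X=0: 0.1444, 0.5278, 0.0557, 0.3605
  X=1: 0.1518, 0.5304, 0.0612, 0.3750
Sum of the 8 terms: H(X,Y) = 2.2068 bits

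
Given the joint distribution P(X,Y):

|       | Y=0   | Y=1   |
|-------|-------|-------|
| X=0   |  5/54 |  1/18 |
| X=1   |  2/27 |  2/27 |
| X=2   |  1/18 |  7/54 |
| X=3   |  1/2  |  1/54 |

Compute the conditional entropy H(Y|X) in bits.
0.5680 bits

H(Y|X) = H(X,Y) - H(X)

H(X,Y) = -Σ_{x,y} P(x,y) log₂ P(x,y). Per-cell terms -P(x,y)·log₂P(x,y):
  X=0: 0.31787, 0.23166
  X=1: 0.27814, 0.27814
  X=2: 0.23166, 0.38209
  X=3: 0.50000, 0.10657
Sum of the 8 terms: H(X,Y) = 2.3261 bits

Marginal of X (row sums):
  P(X=0) = 5/54 + 1/18 = 4/27
  P(X=1) = 2/27 + 2/27 = 4/27
  P(X=2) = 1/18 + 7/54 = 5/27
  P(X=3) = 1/2 + 1/54 = 14/27
H(X) = -[(4/27)·log₂(4/27) + (4/27)·log₂(4/27) + (5/27)·log₂(5/27) + (14/27)·log₂(14/27)]
  = 0.40813 + 0.40813 + 0.45055 + 0.49131 = 1.7581 bits

H(Y|X) = H(X,Y) - H(X) = 2.3261 - 1.7581 = 0.5680 bits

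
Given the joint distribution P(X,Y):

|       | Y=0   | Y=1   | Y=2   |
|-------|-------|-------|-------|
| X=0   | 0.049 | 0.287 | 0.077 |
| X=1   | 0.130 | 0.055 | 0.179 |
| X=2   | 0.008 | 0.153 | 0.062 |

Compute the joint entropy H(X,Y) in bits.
2.7908 bits

H(X,Y) = -Σ_{x,y} P(x,y) log₂ P(x,y). Per-cell terms -P(x,y)·log₂P(x,y):
  X=0: 0.213203, 0.516852, 0.284823
  X=1: 0.382644, 0.230143, 0.444272
  X=2: 0.055726, 0.414385, 0.248718
Sum of the 9 terms: H(X,Y) = 2.7908 bits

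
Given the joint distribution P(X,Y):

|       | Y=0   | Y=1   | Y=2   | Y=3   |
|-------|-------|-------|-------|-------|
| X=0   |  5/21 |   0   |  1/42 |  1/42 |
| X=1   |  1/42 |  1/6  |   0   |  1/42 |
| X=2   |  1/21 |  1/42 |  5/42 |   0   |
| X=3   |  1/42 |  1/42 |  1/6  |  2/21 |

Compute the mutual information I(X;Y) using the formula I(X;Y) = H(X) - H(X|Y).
0.7502 bits

I(X;Y) = H(X) - H(X|Y)

Marginal of X (row sums):
  P(X=0) = 5/21 + 0 + 1/42 + 1/42 = 2/7
  P(X=1) = 1/42 + 1/6 + 0 + 1/42 = 3/14
  P(X=2) = 1/21 + 1/42 + 5/42 + 0 = 4/21
  P(X=3) = 1/42 + 1/42 + 1/6 + 2/21 = 13/42
H(X) = -[(2/7)·log₂(2/7) + (3/14)·log₂(3/14) + (4/21)·log₂(4/21) + (13/42)·log₂(13/42)]
  = 0.5164 + 0.4762 + 0.4557 + 0.5237 = 1.9720 bits

Marginal of Y (column sums):
  P(Y=0) = 5/21 + 1/42 + 1/21 + 1/42 = 1/3
  P(Y=1) = 0 + 1/6 + 1/42 + 1/42 = 3/14
  P(Y=2) = 1/42 + 0 + 5/42 + 1/6 = 13/42
  P(Y=3) = 1/42 + 1/42 + 0 + 2/21 = 1/7
H(X|Y) = Σ_y P(y)·H(X|Y=y):
  Y=0: P(Y=0) = 1/3, P(X|Y=0) = (5/7, 1/14, 1/7, 1/14) → H(X|Y=0) = 1.2917
  Y=1: P(Y=1) = 3/14, P(X|Y=1) = (0, 7/9, 1/9, 1/9) → H(X|Y=1) = 0.9864
  Y=2: P(Y=2) = 13/42, P(X|Y=2) = (1/13, 0, 5/13, 7/13) → H(X|Y=2) = 1.2957
  Y=3: P(Y=3) = 1/7, P(X|Y=3) = (1/6, 1/6, 0, 2/3) → H(X|Y=3) = 1.2516
H(X|Y) = (1/3)·1.2917 + (3/14)·0.9864 + (13/42)·1.2957 + (1/7)·1.2516 = 1.2218 bits

I(X;Y) = H(X) - H(X|Y) = 1.9720 - 1.2218 = 0.7502 bits

Cross-check via I(X;Y) = H(X) + H(Y) - H(X,Y): computing H(Y) from the column sums and H(X,Y) from the 16 cells in the same way gives H(Y) = 1.9293 bits and H(X,Y) = 3.1511 bits, so
I(X;Y) = 1.9720 + 1.9293 - 3.1511 = 0.7502 bits ✓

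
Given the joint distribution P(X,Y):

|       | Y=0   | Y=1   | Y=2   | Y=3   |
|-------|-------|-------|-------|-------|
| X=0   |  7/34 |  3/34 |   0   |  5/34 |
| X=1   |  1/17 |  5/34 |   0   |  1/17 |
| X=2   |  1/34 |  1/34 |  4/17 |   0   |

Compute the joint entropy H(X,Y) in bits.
2.8632 bits

H(X,Y) = -Σ_{x,y} P(x,y) log₂ P(x,y). Per-cell terms -P(x,y)·log₂P(x,y):
  X=0: 0.46943, 0.30904, 0.00000, 0.40670
  X=1: 0.24044, 0.40670, 0.00000, 0.24044
  X=2: 0.14963, 0.14963, 0.49117, 0.00000
  (cells with P = 0 contribute 0)
Sum of the 12 terms: H(X,Y) = 2.8632 bits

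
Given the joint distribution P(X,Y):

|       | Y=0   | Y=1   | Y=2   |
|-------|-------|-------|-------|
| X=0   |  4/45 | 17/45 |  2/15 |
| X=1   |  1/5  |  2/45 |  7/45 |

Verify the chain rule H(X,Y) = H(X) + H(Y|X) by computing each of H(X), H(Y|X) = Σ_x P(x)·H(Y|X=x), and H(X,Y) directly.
H(X) = 0.9710 bits, H(Y|X) = 1.3392 bits, H(X,Y) = 2.3101 bits

Marginal of X (row sums):
  P(X=0) = 4/45 + 17/45 + 2/15 = 3/5
  P(X=1) = 1/5 + 2/45 + 7/45 = 2/5
H(X) = -[(3/5)·log₂(3/5) + (2/5)·log₂(2/5)]
  = 0.4422 + 0.5288 = 0.9710 bits

H(Y|X) = Σ_x P(x)·H(Y|X=x):
  X=0: P(X=0) = 3/5, P(Y|X=0) = (4/27, 17/27, 2/9) → H(Y|X=0) = 1.3106
  X=1: P(X=1) = 2/5, P(Y|X=1) = (1/2, 1/9, 7/18) → H(Y|X=1) = 1.3821
H(Y|X) = (3/5)·1.3106 + (2/5)·1.3821 = 1.3392 bits

H(X,Y) = -Σ_{x,y} P(x,y) log₂ P(x,y). Per-cell terms -P(x,y)·log₂P(x,y):
  X=0: 0.3104, 0.5305, 0.3876
  X=1: 0.4644, 0.1996, 0.4176
Sum of the 6 terms: H(X,Y) = 2.3101 bits

Chain rule check:
  H(X) + H(Y|X) = 0.9710 + 1.3392 = 2.3102 bits
  H(X,Y) = 2.3101 bits
✓ Chain rule verified (Δ = 0.0001 is 4-dp rounding noise: each of the three values was rounded independently).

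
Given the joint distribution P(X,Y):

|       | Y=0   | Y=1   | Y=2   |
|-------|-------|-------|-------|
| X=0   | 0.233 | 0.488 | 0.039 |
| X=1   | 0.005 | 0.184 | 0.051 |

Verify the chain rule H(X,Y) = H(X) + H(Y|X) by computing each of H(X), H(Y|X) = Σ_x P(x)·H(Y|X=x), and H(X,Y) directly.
H(X) = 0.7950 bits, H(Y|X) = 1.0888 bits, H(X,Y) = 1.8839 bits

Marginal of X (row sums):
  P(X=0) = 0.233 + 0.488 + 0.039 = 0.760
  P(X=1) = 0.005 + 0.184 + 0.051 = 0.240
H(X) = -[0.760·log₂(0.760) + 0.240·log₂(0.240)]
  = 0.300906 + 0.494134 = 0.7950 bits

H(Y|X) = Σ_x P(x)·H(Y|X=x):
  X=0: P(X=0) = 0.760, P(Y|X=0) = (233/760, 61/95, 39/760) → H(Y|X=0) = 1.153164
  X=1: P(X=1) = 0.240, P(Y|X=1) = (1/48, 23/30, 17/80) → H(Y|X=1) = 0.885063
H(Y|X) = 0.760·1.153164 + 0.240·0.885063 = 1.0888 bits

H(X,Y) = -Σ_{x,y} P(x,y) log₂ P(x,y). Per-cell terms -P(x,y)·log₂P(x,y):
  X=0: 0.489672, 0.505103, 0.182535
  X=1: 0.038219, 0.449369, 0.218961
Sum of the 6 terms: H(X,Y) = 1.8839 bits

Chain rule check:
  H(X) + H(Y|X) = 0.7950 + 1.0888 = 1.8838 bits
  H(X,Y) = 1.8839 bits
✓ Chain rule verified (Δ = 0.0001 is 4-dp rounding noise: each of the three values was rounded independently).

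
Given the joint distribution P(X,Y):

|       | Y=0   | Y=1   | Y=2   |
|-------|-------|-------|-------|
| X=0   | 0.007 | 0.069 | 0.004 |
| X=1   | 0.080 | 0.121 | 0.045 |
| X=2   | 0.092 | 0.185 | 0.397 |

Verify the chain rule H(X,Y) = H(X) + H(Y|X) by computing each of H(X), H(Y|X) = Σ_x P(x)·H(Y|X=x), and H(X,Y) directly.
H(X) = 1.1729 bits, H(Y|X) = 1.3329 bits, H(X,Y) = 2.5058 bits

Marginal of X (row sums):
  P(X=0) = 0.007 + 0.069 + 0.004 = 0.080
  P(X=1) = 0.080 + 0.121 + 0.045 = 0.246
  P(X=2) = 0.092 + 0.185 + 0.397 = 0.674
H(X) = -[0.080·log₂(0.080) + 0.246·log₂(0.246) + 0.674·log₂(0.674)]
  = 0.29151 + 0.49772 + 0.38363 = 1.1729 bits

H(Y|X) = Σ_x P(x)·H(Y|X=x):
  X=0: P(X=0) = 0.080, P(Y|X=0) = (7/80, 69/80, 1/20) → H(Y|X=0) = 0.70768
  X=1: P(X=1) = 0.246, P(Y|X=1) = (40/123, 121/246, 15/82) → H(Y|X=1) = 1.47881
  X=2: P(X=2) = 0.674, P(Y|X=2) = (46/337, 185/674, 397/674) → H(Y|X=2) = 1.35392
H(Y|X) = 0.080·0.70768 + 0.246·1.47881 + 0.674·1.35392 = 1.3329 bits

H(X,Y) = -Σ_{x,y} P(x,y) log₂ P(x,y). Per-cell terms -P(x,y)·log₂P(x,y):
  X=0: 0.05011, 0.26615, 0.03186
  X=1: 0.29151, 0.36868, 0.20133
  X=2: 0.31668, 0.45036, 0.52912
Sum of the 9 terms: H(X,Y) = 2.5058 bits

Chain rule check:
  H(X) + H(Y|X) = 1.1729 + 1.3329 = 2.5058 bits
  H(X,Y) = 2.5058 bits
✓ Chain rule verified.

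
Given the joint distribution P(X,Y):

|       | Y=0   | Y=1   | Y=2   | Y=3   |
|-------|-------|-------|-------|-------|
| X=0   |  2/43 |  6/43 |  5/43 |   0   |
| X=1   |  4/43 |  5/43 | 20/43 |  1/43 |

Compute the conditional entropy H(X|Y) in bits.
0.8021 bits

H(X|Y) = H(X,Y) - H(Y)

H(X,Y) = -Σ_{x,y} P(x,y) log₂ P(x,y). Per-cell terms -P(x,y)·log₂P(x,y):
  X=0: 0.20587, 0.39646, 0.36097, 0.00000
  X=1: 0.31872, 0.36097, 0.51364, 0.12619
  (cells with P = 0 contribute 0)
Sum of the 8 terms: H(X,Y) = 2.2828 bits

Marginal of Y (column sums):
  P(Y=0) = 2/43 + 4/43 = 6/43
  P(Y=1) = 6/43 + 5/43 = 11/43
  P(Y=2) = 5/43 + 20/43 = 25/43
  P(Y=3) = 0 + 1/43 = 1/43
H(Y) = -[(6/43)·log₂(6/43) + (11/43)·log₂(11/43) + (25/43)·log₂(25/43) + (1/43)·log₂(1/43)]
  = 0.39646 + 0.50314 + 0.45489 + 0.12619 = 1.4807 bits

H(X|Y) = H(X,Y) - H(Y) = 2.2828 - 1.4807 = 0.8021 bits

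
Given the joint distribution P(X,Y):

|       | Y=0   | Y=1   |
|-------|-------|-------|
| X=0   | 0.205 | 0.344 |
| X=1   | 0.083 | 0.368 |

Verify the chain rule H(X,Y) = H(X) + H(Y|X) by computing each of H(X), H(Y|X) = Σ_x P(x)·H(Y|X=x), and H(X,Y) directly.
H(X) = 0.9931 bits, H(Y|X) = 0.8340 bits, H(X,Y) = 1.8271 bits

Marginal of X (row sums):
  P(X=0) = 0.205 + 0.344 = 0.549
  P(X=1) = 0.083 + 0.368 = 0.451
H(X) = -[0.549·log₂(0.549) + 0.451·log₂(0.451)]
  = 0.474952 + 0.518109 = 0.9931 bits

H(Y|X) = Σ_x P(x)·H(Y|X=x):
  X=0: P(X=0) = 0.549, P(Y|X=0) = (205/549, 344/549) → H(Y|X=0) = 0.953252
  X=1: P(X=1) = 0.451, P(Y|X=1) = (83/451, 368/451) → H(Y|X=1) = 0.688826
H(Y|X) = 0.549·0.953252 + 0.451·0.688826 = 0.8340 bits

H(X,Y) = -Σ_{x,y} P(x,y) log₂ P(x,y). Per-cell terms -P(x,y)·log₂P(x,y):
  X=0: 0.468692, 0.529595
  X=1: 0.298032, 0.530738
Sum of the 4 terms: H(X,Y) = 1.8271 bits

Chain rule check:
  H(X) + H(Y|X) = 0.9931 + 0.8340 = 1.8271 bits
  H(X,Y) = 1.8271 bits
✓ Chain rule verified.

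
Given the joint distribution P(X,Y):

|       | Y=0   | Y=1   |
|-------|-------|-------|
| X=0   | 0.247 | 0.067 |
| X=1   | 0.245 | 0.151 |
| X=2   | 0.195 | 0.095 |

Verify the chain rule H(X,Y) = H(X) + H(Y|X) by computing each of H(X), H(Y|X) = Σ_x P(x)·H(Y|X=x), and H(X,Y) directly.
H(X) = 1.5719 bits, H(Y|X) = 0.8792 bits, H(X,Y) = 2.4511 bits

Marginal of X (row sums):
  P(X=0) = 0.247 + 0.067 = 0.314
  P(X=1) = 0.245 + 0.151 = 0.396
  P(X=2) = 0.195 + 0.095 = 0.290
H(X) = -[0.314·log₂(0.314) + 0.396·log₂(0.396) + 0.290·log₂(0.290)]
  = 0.52475 + 0.52923 + 0.51790 = 1.5719 bits

H(Y|X) = Σ_x P(x)·H(Y|X=x):
  X=0: P(X=0) = 0.314, P(Y|X=0) = (247/314, 67/314) → H(Y|X=0) = 0.74789
  X=1: P(X=1) = 0.396, P(Y|X=1) = (245/396, 151/396) → H(Y|X=1) = 0.95896
  X=2: P(X=2) = 0.290, P(Y|X=2) = (39/58, 19/58) → H(Y|X=2) = 0.91244
H(Y|X) = 0.314·0.74789 + 0.396·0.95896 + 0.290·0.91244 = 0.8792 bits

H(X,Y) = -Σ_{x,y} P(x,y) log₂ P(x,y). Per-cell terms -P(x,y)·log₂P(x,y):
  X=0: 0.49830, 0.26128
  X=1: 0.49714, 0.41183
  X=2: 0.45990, 0.32261
Sum of the 6 terms: H(X,Y) = 2.4511 bits

Chain rule check:
  H(X) + H(Y|X) = 1.5719 + 0.8792 = 2.4511 bits
  H(X,Y) = 2.4511 bits
✓ Chain rule verified.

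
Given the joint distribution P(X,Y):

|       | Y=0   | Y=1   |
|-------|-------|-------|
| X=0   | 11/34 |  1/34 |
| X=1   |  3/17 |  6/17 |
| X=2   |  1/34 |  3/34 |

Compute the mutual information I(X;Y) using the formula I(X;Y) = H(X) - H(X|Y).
0.2698 bits

I(X;Y) = H(X) - H(X|Y)

Marginal of X (row sums):
  P(X=0) = 11/34 + 1/34 = 6/17
  P(X=1) = 3/17 + 6/17 = 9/17
  P(X=2) = 1/34 + 3/34 = 2/17
H(X) = -[(6/17)·log₂(6/17) + (9/17)·log₂(9/17) + (2/17)·log₂(2/17)]
  = 0.530294 + 0.485755 + 0.363231 = 1.379280 bits

Marginal of Y (column sums):
  P(Y=0) = 11/34 + 3/17 + 1/34 = 9/17
  P(Y=1) = 1/34 + 6/17 + 3/34 = 8/17
H(X|Y) = Σ_y P(y)·H(X|Y=y):
  Y=0: P(Y=0) = 9/17, P(X|Y=0) = (11/18, 1/3, 1/18) → H(X|Y=0) = 1.194174
  Y=1: P(Y=1) = 8/17, P(X|Y=1) = (1/16, 3/4, 3/16) → H(X|Y=1) = 1.014098
H(X|Y) = (9/17)·1.194174 + (8/17)·1.014098 = 1.109432 bits

I(X;Y) = H(X) - H(X|Y) = 1.379280 - 1.109432 = 0.2698 bits

Cross-check via I(X;Y) = H(X) + H(Y) - H(X,Y): computing H(Y) from the column sums and H(X,Y) from the 6 cells in the same way gives H(Y) = 0.997503 bits and H(X,Y) = 2.106935 bits, so
I(X;Y) = 1.379280 + 0.997503 - 2.106935 = 0.2698 bits ✓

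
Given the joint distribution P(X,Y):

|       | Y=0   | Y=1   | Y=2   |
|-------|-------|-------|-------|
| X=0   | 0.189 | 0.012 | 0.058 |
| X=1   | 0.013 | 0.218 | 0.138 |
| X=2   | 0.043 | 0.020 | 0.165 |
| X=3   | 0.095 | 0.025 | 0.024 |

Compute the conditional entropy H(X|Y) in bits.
1.4742 bits

H(X|Y) = H(X,Y) - H(Y)

H(X,Y) = -Σ_{x,y} P(x,y) log₂ P(x,y). Per-cell terms -P(x,y)·log₂P(x,y):
  X=0: 0.45427, 0.07657, 0.23825
  X=1: 0.08145, 0.47908, 0.39430
  X=2: 0.19520, 0.11288, 0.42891
  X=3: 0.32261, 0.13305, 0.12914
Sum of the 12 terms: H(X,Y) = 3.0457 bits

Marginal of Y (column sums):
  P(Y=0) = 0.189 + 0.013 + 0.043 + 0.095 = 0.340
  P(Y=1) = 0.012 + 0.218 + 0.020 + 0.025 = 0.275
  P(Y=2) = 0.058 + 0.138 + 0.165 + 0.024 = 0.385
H(Y) = -[0.340·log₂(0.340) + 0.275·log₂(0.275) + 0.385·log₂(0.385)]
  = 0.52917 + 0.51219 + 0.53017 = 1.5715 bits

H(X|Y) = H(X,Y) - H(Y) = 3.0457 - 1.5715 = 1.4742 bits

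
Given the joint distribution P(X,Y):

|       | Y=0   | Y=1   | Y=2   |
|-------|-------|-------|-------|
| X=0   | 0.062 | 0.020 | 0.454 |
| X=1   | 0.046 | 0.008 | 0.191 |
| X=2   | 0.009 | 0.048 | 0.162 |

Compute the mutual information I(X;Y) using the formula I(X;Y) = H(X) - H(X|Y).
0.0617 bits

I(X;Y) = H(X) - H(X|Y)

Marginal of X (row sums):
  P(X=0) = 0.062 + 0.020 + 0.454 = 0.536
  P(X=1) = 0.046 + 0.008 + 0.191 = 0.245
  P(X=2) = 0.009 + 0.048 + 0.162 = 0.219
H(X) = -[0.536·log₂(0.536) + 0.245·log₂(0.245) + 0.219·log₂(0.219)]
  = 0.48224 + 0.49714 + 0.47983 = 1.4592 bits

Marginal of Y (column sums):
  P(Y=0) = 0.062 + 0.046 + 0.009 = 0.117
  P(Y=1) = 0.020 + 0.008 + 0.048 = 0.076
  P(Y=2) = 0.454 + 0.191 + 0.162 = 0.807
H(X|Y) = Σ_y P(y)·H(X|Y=y):
  Y=0: P(Y=0) = 0.117, P(X|Y=0) = (62/117, 46/117, 1/13) → H(X|Y=0) = 1.29965
  Y=1: P(Y=1) = 0.076, P(X|Y=1) = (5/19, 2/19, 12/19) → H(X|Y=1) = 1.26744
  Y=2: P(Y=2) = 0.807, P(X|Y=2) = (454/807, 191/807, 54/269) → H(X|Y=2) = 1.42396
H(X|Y) = 0.117·1.29965 + 0.076·1.26744 + 0.807·1.42396 = 1.3975 bits

I(X;Y) = H(X) - H(X|Y) = 1.4592 - 1.3975 = 0.0617 bits

Cross-check via I(X;Y) = H(X) + H(Y) - H(X,Y): computing H(Y) from the column sums and H(X,Y) from the 9 cells in the same way gives H(Y) = 0.8944 bits and H(X,Y) = 2.2919 bits, so
I(X;Y) = 1.4592 + 0.8944 - 2.2919 = 0.0617 bits ✓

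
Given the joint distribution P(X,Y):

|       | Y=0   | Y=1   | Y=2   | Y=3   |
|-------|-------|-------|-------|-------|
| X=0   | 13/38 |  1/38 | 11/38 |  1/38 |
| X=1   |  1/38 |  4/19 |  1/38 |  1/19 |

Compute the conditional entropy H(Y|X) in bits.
1.3966 bits

H(Y|X) = H(X,Y) - H(X)

H(X,Y) = -Σ_{x,y} P(x,y) log₂ P(x,y). Per-cell terms -P(x,y)·log₂P(x,y):
  X=0: 0.529404, 0.138103, 0.517722, 0.138103
  X=1: 0.138103, 0.473248, 0.138103, 0.223575
Sum of the 8 terms: H(X,Y) = 2.29636 bits

Marginal of X (row sums):
  P(X=0) = 13/38 + 1/38 + 11/38 + 1/38 = 13/19
  P(X=1) = 1/38 + 4/19 + 1/38 + 1/19 = 6/19
H(X) = -[(13/19)·log₂(13/19) + (6/19)·log₂(6/19)]
  = 0.374597 + 0.525147 = 0.89974 bits

H(Y|X) = H(X,Y) - H(X) = 2.29636 - 0.89974 = 1.3966 bits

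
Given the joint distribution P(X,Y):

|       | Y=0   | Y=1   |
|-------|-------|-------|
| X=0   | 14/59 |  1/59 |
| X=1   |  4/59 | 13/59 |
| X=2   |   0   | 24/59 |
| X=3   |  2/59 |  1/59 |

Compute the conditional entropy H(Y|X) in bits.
0.3633 bits

H(Y|X) = H(X,Y) - H(X)

H(X,Y) = -Σ_{x,y} P(x,y) log₂ P(x,y). Per-cell terms -P(x,y)·log₂P(x,y):
  X=0: 0.49244, 0.09971
  X=1: 0.26323, 0.48082
  X=2: 0.00000, 0.52787
  X=3: 0.16551, 0.09971
  (cells with P = 0 contribute 0)
Sum of the 8 terms: H(X,Y) = 2.1293 bits

Marginal of X (row sums):
  P(X=0) = 14/59 + 1/59 = 15/59
  P(X=1) = 4/59 + 13/59 = 17/59
  P(X=2) = 0 + 24/59 = 24/59
  P(X=3) = 2/59 + 1/59 = 3/59
H(X) = -[(15/59)·log₂(15/59) + (17/59)·log₂(17/59) + (24/59)·log₂(24/59) + (3/59)·log₂(3/59)]
  = 0.50231 + 0.51726 + 0.52787 + 0.21853 = 1.7660 bits

H(Y|X) = H(X,Y) - H(X) = 2.1293 - 1.7660 = 0.3633 bits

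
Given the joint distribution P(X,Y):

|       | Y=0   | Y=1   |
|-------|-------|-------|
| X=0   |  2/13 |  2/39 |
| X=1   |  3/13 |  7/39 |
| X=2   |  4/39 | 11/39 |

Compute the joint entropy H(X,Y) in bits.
2.4202 bits

H(X,Y) = -Σ_{x,y} P(x,y) log₂ P(x,y). Per-cell terms -P(x,y)·log₂P(x,y):
  X=0: 0.41545, 0.21976
  X=1: 0.48819, 0.44478
  X=2: 0.33696, 0.51502
Sum of the 6 terms: H(X,Y) = 2.4202 bits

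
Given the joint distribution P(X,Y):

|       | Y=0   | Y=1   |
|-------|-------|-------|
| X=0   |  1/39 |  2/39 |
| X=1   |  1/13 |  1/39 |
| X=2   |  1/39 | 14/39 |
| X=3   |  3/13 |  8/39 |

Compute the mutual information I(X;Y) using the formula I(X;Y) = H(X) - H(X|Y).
0.2173 bits

I(X;Y) = H(X) - H(X|Y)

Marginal of X (row sums):
  P(X=0) = 1/39 + 2/39 = 1/13
  P(X=1) = 1/13 + 1/39 = 4/39
  P(X=2) = 1/39 + 14/39 = 5/13
  P(X=3) = 3/13 + 8/39 = 17/39
H(X) = -[(1/13)·log₂(1/13) + (4/39)·log₂(4/39) + (5/13)·log₂(5/13) + (17/39)·log₂(17/39)]
  = 0.28465 + 0.33696 + 0.53020 + 0.52218 = 1.67399 bits

Marginal of Y (column sums):
  P(Y=0) = 1/39 + 1/13 + 1/39 + 3/13 = 14/39
  P(Y=1) = 2/39 + 1/39 + 14/39 + 8/39 = 25/39
H(X|Y) = Σ_y P(y)·H(X|Y=y):
  Y=0: P(Y=0) = 14/39, P(X|Y=0) = (1/14, 3/14, 1/14, 9/14) → H(X|Y=0) = 1.42991
  Y=1: P(Y=1) = 25/39, P(X|Y=1) = (2/25, 1/25, 14/25, 8/25) → H(X|Y=1) = 1.47174
H(X|Y) = (14/39)·1.42991 + (25/39)·1.47174 = 1.45672 bits

I(X;Y) = H(X) - H(X|Y) = 1.67399 - 1.45672 = 0.2173 bits

Cross-check via I(X;Y) = H(X) + H(Y) - H(X,Y): computing H(Y) from the column sums and H(X,Y) from the 8 cells in the same way gives H(Y) = 0.94183 bits and H(X,Y) = 2.39855 bits, so
I(X;Y) = 1.67399 + 0.94183 - 2.39855 = 0.2173 bits ✓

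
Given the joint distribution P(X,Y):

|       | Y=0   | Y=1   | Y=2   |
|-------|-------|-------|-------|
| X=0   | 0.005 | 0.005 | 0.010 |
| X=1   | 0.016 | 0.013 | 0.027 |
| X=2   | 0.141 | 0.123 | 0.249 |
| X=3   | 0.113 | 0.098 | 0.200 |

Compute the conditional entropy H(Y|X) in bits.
1.5115 bits

H(Y|X) = H(X,Y) - H(X)

H(X,Y) = -Σ_{x,y} P(x,y) log₂ P(x,y). Per-cell terms -P(x,y)·log₂P(x,y):
  X=0: 0.0382, 0.0382, 0.0664
  X=1: 0.0955, 0.0814, 0.1407
  X=2: 0.3985, 0.3719, 0.4994
  X=3: 0.3555, 0.3284, 0.4644
Sum of the 12 terms: H(X,Y) = 2.8785 bits

Marginal of X (row sums):
  P(X=0) = 0.005 + 0.005 + 0.010 = 0.020
  P(X=1) = 0.016 + 0.013 + 0.027 = 0.056
  P(X=2) = 0.141 + 0.123 + 0.249 = 0.513
  P(X=3) = 0.113 + 0.098 + 0.200 = 0.411
H(X) = -[0.020·log₂(0.020) + 0.056·log₂(0.056) + 0.513·log₂(0.513) + 0.411·log₂(0.411)]
  = 0.1129 + 0.2329 + 0.4940 + 0.5272 = 1.3670 bits

H(Y|X) = H(X,Y) - H(X) = 2.8785 - 1.3670 = 1.5115 bits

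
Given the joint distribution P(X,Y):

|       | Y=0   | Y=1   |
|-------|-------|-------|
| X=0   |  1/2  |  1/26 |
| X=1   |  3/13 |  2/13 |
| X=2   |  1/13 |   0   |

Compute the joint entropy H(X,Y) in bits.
1.8691 bits

H(X,Y) = -Σ_{x,y} P(x,y) log₂ P(x,y). Per-cell terms -P(x,y)·log₂P(x,y):
  X=0: 0.5000, 0.1808
  X=1: 0.4882, 0.4155
  X=2: 0.2846, 0.0000
  (cells with P = 0 contribute 0)
Sum of the 6 terms: H(X,Y) = 1.8691 bits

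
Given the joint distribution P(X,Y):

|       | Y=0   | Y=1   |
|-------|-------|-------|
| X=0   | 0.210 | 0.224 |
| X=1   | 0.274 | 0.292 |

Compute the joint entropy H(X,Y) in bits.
1.9867 bits

H(X,Y) = -Σ_{x,y} P(x,y) log₂ P(x,y). Per-cell terms -P(x,y)·log₂P(x,y):
  X=0: 0.4728, 0.4835
  X=1: 0.5118, 0.5186
Sum of the 4 terms: H(X,Y) = 1.9867 bits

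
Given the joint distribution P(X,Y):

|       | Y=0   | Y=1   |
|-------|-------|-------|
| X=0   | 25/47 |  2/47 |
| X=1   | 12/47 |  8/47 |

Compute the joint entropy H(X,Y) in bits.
1.6160 bits

H(X,Y) = -Σ_{x,y} P(x,y) log₂ P(x,y). Per-cell terms -P(x,y)·log₂P(x,y):
  X=0: 0.484432, 0.193812
  X=1: 0.502883, 0.434824
Sum of the 4 terms: H(X,Y) = 1.6160 bits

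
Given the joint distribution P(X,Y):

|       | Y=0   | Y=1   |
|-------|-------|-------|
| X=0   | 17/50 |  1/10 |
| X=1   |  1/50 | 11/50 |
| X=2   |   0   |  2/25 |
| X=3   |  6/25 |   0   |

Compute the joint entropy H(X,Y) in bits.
2.2405 bits

H(X,Y) = -Σ_{x,y} P(x,y) log₂ P(x,y). Per-cell terms -P(x,y)·log₂P(x,y):
  X=0: 0.5292, 0.3322
  X=1: 0.1129, 0.4806
  X=2: 0.0000, 0.2915
  X=3: 0.4941, 0.0000
  (cells with P = 0 contribute 0)
Sum of the 8 terms: H(X,Y) = 2.2405 bits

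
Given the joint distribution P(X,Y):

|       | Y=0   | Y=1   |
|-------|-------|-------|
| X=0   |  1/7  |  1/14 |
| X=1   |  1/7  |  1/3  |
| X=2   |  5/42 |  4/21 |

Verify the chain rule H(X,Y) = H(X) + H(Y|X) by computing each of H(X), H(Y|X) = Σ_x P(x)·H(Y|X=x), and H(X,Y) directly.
H(X) = 1.5096 bits, H(Y|X) = 0.9140 bits, H(X,Y) = 2.4236 bits

Marginal of X (row sums):
  P(X=0) = 1/7 + 1/14 = 3/14
  P(X=1) = 1/7 + 1/3 = 10/21
  P(X=2) = 5/42 + 4/21 = 13/42
H(X) = -[(3/14)·log₂(3/14) + (10/21)·log₂(10/21) + (13/42)·log₂(13/42)]
  = 0.47623 + 0.50971 + 0.52368 = 1.5096 bits

H(Y|X) = Σ_x P(x)·H(Y|X=x):
  X=0: P(X=0) = 3/14, P(Y|X=0) = (2/3, 1/3) → H(Y|X=0) = 0.91830
  X=1: P(X=1) = 10/21, P(Y|X=1) = (3/10, 7/10) → H(Y|X=1) = 0.88129
  X=2: P(X=2) = 13/42, P(Y|X=2) = (5/13, 8/13) → H(Y|X=2) = 0.96124
H(Y|X) = (3/14)·0.91830 + (10/21)·0.88129 + (13/42)·0.96124 = 0.9140 bits

H(X,Y) = -Σ_{x,y} P(x,y) log₂ P(x,y). Per-cell terms -P(x,y)·log₂P(x,y):
  X=0: 0.40105, 0.27195
  X=1: 0.40105, 0.52832
  X=2: 0.36552, 0.45568
Sum of the 6 terms: H(X,Y) = 2.4236 bits

Chain rule check:
  H(X) + H(Y|X) = 1.5096 + 0.9140 = 2.4236 bits
  H(X,Y) = 2.4236 bits
✓ Chain rule verified.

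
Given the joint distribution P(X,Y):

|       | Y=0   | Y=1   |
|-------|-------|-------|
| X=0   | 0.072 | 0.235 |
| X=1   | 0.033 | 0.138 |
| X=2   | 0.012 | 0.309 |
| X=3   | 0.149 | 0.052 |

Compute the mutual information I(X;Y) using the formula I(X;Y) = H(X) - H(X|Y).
0.2337 bits

I(X;Y) = H(X) - H(X|Y)

Marginal of X (row sums):
  P(X=0) = 0.072 + 0.235 = 0.307
  P(X=1) = 0.033 + 0.138 = 0.171
  P(X=2) = 0.012 + 0.309 = 0.321
  P(X=3) = 0.149 + 0.052 = 0.201
H(X) = -[0.307·log₂(0.307) + 0.171·log₂(0.171) + 0.321·log₂(0.321) + 0.201·log₂(0.201)]
  = 0.52303 + 0.43570 + 0.52623 + 0.46526 = 1.95022 bits

Marginal of Y (column sums):
  P(Y=0) = 0.072 + 0.033 + 0.012 + 0.149 = 0.266
  P(Y=1) = 0.235 + 0.138 + 0.309 + 0.052 = 0.734
H(X|Y) = Σ_y P(y)·H(X|Y=y):
  Y=0: P(Y=0) = 0.266, P(X|Y=0) = (36/133, 33/266, 6/133, 149/266) → H(X|Y=0) = 1.55387
  Y=1: P(Y=1) = 0.734, P(X|Y=1) = (235/734, 69/367, 309/734, 26/367) → H(X|Y=1) = 1.77541
H(X|Y) = 0.266·1.55387 + 0.734·1.77541 = 1.71648 bits

I(X;Y) = H(X) - H(X|Y) = 1.95022 - 1.71648 = 0.2337 bits

Cross-check via I(X;Y) = H(X) + H(Y) - H(X,Y): computing H(Y) from the column sums and H(X,Y) from the 8 cells in the same way gives H(Y) = 0.83567 bits and H(X,Y) = 2.55215 bits, so
I(X;Y) = 1.95022 + 0.83567 - 2.55215 = 0.2337 bits ✓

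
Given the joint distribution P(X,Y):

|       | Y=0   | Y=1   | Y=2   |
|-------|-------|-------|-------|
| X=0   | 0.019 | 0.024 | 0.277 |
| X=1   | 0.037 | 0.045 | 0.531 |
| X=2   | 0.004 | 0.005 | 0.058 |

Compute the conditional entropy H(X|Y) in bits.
1.2201 bits

H(X|Y) = H(X,Y) - H(Y)

H(X,Y) = -Σ_{x,y} P(x,y) log₂ P(x,y). Per-cell terms -P(x,y)·log₂P(x,y):
  X=0: 0.10864, 0.12914, 0.51302
  X=1: 0.17598, 0.20133, 0.48492
  X=2: 0.03186, 0.03822, 0.23825
Sum of the 9 terms: H(X,Y) = 1.92136 bits

Marginal of Y (column sums):
  P(Y=0) = 0.019 + 0.037 + 0.004 = 0.060
  P(Y=1) = 0.024 + 0.045 + 0.005 = 0.074
  P(Y=2) = 0.277 + 0.531 + 0.058 = 0.866
H(Y) = -[0.060·log₂(0.060) + 0.074·log₂(0.074) + 0.866·log₂(0.866)]
  = 0.24353 + 0.27797 + 0.17975 = 0.70125 bits

H(X|Y) = H(X,Y) - H(Y) = 1.92136 - 0.70125 = 1.2201 bits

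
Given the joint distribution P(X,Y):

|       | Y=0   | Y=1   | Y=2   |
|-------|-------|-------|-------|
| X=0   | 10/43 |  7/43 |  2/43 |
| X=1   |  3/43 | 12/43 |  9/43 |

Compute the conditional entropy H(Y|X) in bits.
1.3855 bits

H(Y|X) = H(X,Y) - H(X)

H(X,Y) = -Σ_{x,y} P(x,y) log₂ P(x,y). Per-cell terms -P(x,y)·log₂P(x,y):
  X=0: 0.48938, 0.42633, 0.20587
  X=1: 0.26800, 0.51385, 0.47226
Sum of the 6 terms: H(X,Y) = 2.3757 bits

Marginal of X (row sums):
  P(X=0) = 10/43 + 7/43 + 2/43 = 19/43
  P(X=1) = 3/43 + 12/43 + 9/43 = 24/43
H(X) = -[(19/43)·log₂(19/43) + (24/43)·log₂(24/43)]
  = 0.52066 + 0.46956 = 0.9902 bits

H(Y|X) = H(X,Y) - H(X) = 2.3757 - 0.9902 = 1.3855 bits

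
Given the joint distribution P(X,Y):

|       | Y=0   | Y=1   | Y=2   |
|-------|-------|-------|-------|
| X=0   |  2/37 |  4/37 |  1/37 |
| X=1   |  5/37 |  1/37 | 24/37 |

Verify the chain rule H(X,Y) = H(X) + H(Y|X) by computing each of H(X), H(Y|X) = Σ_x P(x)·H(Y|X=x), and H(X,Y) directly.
H(X) = 0.6998 bits, H(Y|X) = 0.9516 bits, H(X,Y) = 1.6514 bits

Marginal of X (row sums):
  P(X=0) = 2/37 + 4/37 + 1/37 = 7/37
  P(X=1) = 5/37 + 1/37 + 24/37 = 30/37
H(X) = -[(7/37)·log₂(7/37) + (30/37)·log₂(30/37)]
  = 0.4545 + 0.2453 = 0.6998 bits

H(Y|X) = Σ_x P(x)·H(Y|X=x):
  X=0: P(X=0) = 7/37, P(Y|X=0) = (2/7, 4/7, 1/7) → H(Y|X=0) = 1.3788
  X=1: P(X=1) = 30/37, P(Y|X=1) = (1/6, 1/30, 4/5) → H(Y|X=1) = 0.8519
H(Y|X) = (7/37)·1.3788 + (30/37)·0.8519 = 0.9516 bits

H(X,Y) = -Σ_{x,y} P(x,y) log₂ P(x,y). Per-cell terms -P(x,y)·log₂P(x,y):
  X=0: 0.2275, 0.3470, 0.1408
  X=1: 0.3902, 0.1408, 0.4051
Sum of the 6 terms: H(X,Y) = 1.6514 bits

Chain rule check:
  H(X) + H(Y|X) = 0.6998 + 0.9516 = 1.6514 bits
  H(X,Y) = 1.6514 bits
✓ Chain rule verified.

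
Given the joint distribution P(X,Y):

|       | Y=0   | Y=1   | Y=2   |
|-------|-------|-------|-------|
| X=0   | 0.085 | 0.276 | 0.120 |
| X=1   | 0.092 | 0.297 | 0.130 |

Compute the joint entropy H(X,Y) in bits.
2.4015 bits

H(X,Y) = -Σ_{x,y} P(x,y) log₂ P(x,y). Per-cell terms -P(x,y)·log₂P(x,y):
  X=0: 0.3023, 0.5126, 0.3671
  X=1: 0.3167, 0.5202, 0.3826
Sum of the 6 terms: H(X,Y) = 2.4015 bits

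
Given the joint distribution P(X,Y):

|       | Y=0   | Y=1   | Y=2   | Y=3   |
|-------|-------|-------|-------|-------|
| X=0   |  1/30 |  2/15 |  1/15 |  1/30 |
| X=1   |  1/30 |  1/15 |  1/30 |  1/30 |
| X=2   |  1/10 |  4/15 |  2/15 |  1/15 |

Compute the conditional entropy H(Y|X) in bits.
1.8114 bits

H(Y|X) = H(X,Y) - H(X)

H(X,Y) = -Σ_{x,y} P(x,y) log₂ P(x,y). Per-cell terms -P(x,y)·log₂P(x,y):
  X=0: 0.163563, 0.387585, 0.260459, 0.163563
  X=1: 0.163563, 0.260459, 0.163563, 0.163563
  X=2: 0.332193, 0.508504, 0.387585, 0.260459
Sum of the 12 terms: H(X,Y) = 3.21506 bits

Marginal of X (row sums):
  P(X=0) = 1/30 + 2/15 + 1/15 + 1/30 = 4/15
  P(X=1) = 1/30 + 1/15 + 1/30 + 1/30 = 1/6
  P(X=2) = 1/10 + 4/15 + 2/15 + 1/15 = 17/30
H(X) = -[(4/15)·log₂(4/15) + (1/6)·log₂(1/6) + (17/30)·log₂(17/30)]
  = 0.508504 + 0.430827 + 0.464342 = 1.40367 bits

H(Y|X) = H(X,Y) - H(X) = 3.21506 - 1.40367 = 1.8114 bits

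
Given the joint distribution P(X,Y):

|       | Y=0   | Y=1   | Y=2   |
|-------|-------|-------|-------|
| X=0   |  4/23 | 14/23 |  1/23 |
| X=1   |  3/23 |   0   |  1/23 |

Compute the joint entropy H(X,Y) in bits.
1.6515 bits

H(X,Y) = -Σ_{x,y} P(x,y) log₂ P(x,y). Per-cell terms -P(x,y)·log₂P(x,y):
  X=0: 0.43888, 0.43595, 0.19668
  X=1: 0.38330, 0.00000, 0.19668
  (cells with P = 0 contribute 0)
Sum of the 6 terms: H(X,Y) = 1.6515 bits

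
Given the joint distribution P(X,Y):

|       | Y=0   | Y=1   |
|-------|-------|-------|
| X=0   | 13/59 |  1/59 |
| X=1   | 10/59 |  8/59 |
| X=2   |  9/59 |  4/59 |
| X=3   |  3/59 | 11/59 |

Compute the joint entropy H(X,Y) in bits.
2.7528 bits

H(X,Y) = -Σ_{x,y} P(x,y) log₂ P(x,y). Per-cell terms -P(x,y)·log₂P(x,y):
  X=0: 0.48082, 0.09971
  X=1: 0.43402, 0.39087
  X=2: 0.41380, 0.26323
  X=3: 0.21853, 0.45179
Sum of the 8 terms: H(X,Y) = 2.7528 bits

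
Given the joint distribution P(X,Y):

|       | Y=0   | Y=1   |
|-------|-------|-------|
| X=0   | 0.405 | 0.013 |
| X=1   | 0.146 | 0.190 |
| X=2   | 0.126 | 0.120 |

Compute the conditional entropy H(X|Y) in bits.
1.3061 bits

H(X|Y) = H(X,Y) - H(Y)

H(X,Y) = -Σ_{x,y} P(x,y) log₂ P(x,y). Per-cell terms -P(x,y)·log₂P(x,y):
  X=0: 0.5281, 0.0814
  X=1: 0.4053, 0.4552
  X=2: 0.3766, 0.3671
Sum of the 6 terms: H(X,Y) = 2.2137 bits

Marginal of Y (column sums):
  P(Y=0) = 0.405 + 0.146 + 0.126 = 0.677
  P(Y=1) = 0.013 + 0.190 + 0.120 = 0.323
H(Y) = -[0.677·log₂(0.677) + 0.323·log₂(0.323)]
  = 0.3810 + 0.5266 = 0.9076 bits

H(X|Y) = H(X,Y) - H(Y) = 2.2137 - 0.9076 = 1.3061 bits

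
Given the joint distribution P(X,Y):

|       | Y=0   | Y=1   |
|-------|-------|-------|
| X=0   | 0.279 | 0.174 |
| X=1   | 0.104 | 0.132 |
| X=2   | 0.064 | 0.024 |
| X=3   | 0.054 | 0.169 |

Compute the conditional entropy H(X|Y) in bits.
1.7218 bits

H(X|Y) = H(X,Y) - H(Y)

H(X,Y) = -Σ_{x,y} P(x,y) log₂ P(x,y). Per-cell terms -P(x,y)·log₂P(x,y):
  X=0: 0.5138, 0.4390
  X=1: 0.3396, 0.3856
  X=2: 0.2538, 0.1291
  X=3: 0.2274, 0.4335
Sum of the 8 terms: H(X,Y) = 2.7218 bits

Marginal of Y (column sums):
  P(Y=0) = 0.279 + 0.104 + 0.064 + 0.054 = 0.501
  P(Y=1) = 0.174 + 0.132 + 0.024 + 0.169 = 0.499
H(Y) = -[0.501·log₂(0.501) + 0.499·log₂(0.499)]
  = 0.4996 + 0.5004 = 1.0000 bits

H(X|Y) = H(X,Y) - H(Y) = 2.7218 - 1.0000 = 1.7218 bits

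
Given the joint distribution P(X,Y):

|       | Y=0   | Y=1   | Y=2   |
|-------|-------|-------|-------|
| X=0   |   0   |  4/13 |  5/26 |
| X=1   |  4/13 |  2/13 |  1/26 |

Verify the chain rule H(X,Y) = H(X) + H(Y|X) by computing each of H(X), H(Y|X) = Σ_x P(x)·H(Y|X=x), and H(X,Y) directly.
H(X) = 1.0000 bits, H(Y|X) = 1.1001 bits, H(X,Y) = 2.1001 bits

Marginal of X (row sums):
  P(X=0) = 0 + 4/13 + 5/26 = 1/2
  P(X=1) = 4/13 + 2/13 + 1/26 = 1/2
H(X) = -[(1/2)·log₂(1/2) + (1/2)·log₂(1/2)]
  = 0.50000 + 0.50000 = 1.0000 bits

H(Y|X) = Σ_x P(x)·H(Y|X=x):
  X=0: P(X=0) = 1/2, P(Y|X=0) = (0, 8/13, 5/13) → H(Y|X=0) = 0.96124
  X=1: P(X=1) = 1/2, P(Y|X=1) = (8/13, 4/13, 1/13) → H(Y|X=1) = 1.23890
H(Y|X) = (1/2)·0.96124 + (1/2)·1.23890 = 1.1001 bits

H(X,Y) = -Σ_{x,y} P(x,y) log₂ P(x,y). Per-cell terms -P(x,y)·log₂P(x,y):
  X=0: 0.00000, 0.52321, 0.45741
  X=1: 0.52321, 0.41545, 0.18079
  (cells with P = 0 contribute 0)
Sum of the 6 terms: H(X,Y) = 2.1001 bits

Chain rule check:
  H(X) + H(Y|X) = 1.0000 + 1.1001 = 2.1001 bits
  H(X,Y) = 2.1001 bits
✓ Chain rule verified.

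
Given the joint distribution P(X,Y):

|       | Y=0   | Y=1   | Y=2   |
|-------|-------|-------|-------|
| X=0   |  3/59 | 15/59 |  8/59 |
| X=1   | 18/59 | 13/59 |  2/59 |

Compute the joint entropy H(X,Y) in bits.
2.2806 bits

H(X,Y) = -Σ_{x,y} P(x,y) log₂ P(x,y). Per-cell terms -P(x,y)·log₂P(x,y):
  X=0: 0.21853, 0.50231, 0.39087
  X=1: 0.52252, 0.48082, 0.16551
Sum of the 6 terms: H(X,Y) = 2.2806 bits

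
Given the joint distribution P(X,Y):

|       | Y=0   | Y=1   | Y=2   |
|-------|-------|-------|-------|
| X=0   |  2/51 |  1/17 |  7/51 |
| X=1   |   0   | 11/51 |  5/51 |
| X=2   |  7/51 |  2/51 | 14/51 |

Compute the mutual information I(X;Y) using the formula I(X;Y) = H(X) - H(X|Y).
0.2846 bits

I(X;Y) = H(X) - H(X|Y)

Marginal of X (row sums):
  P(X=0) = 2/51 + 1/17 + 7/51 = 4/17
  P(X=1) = 0 + 11/51 + 5/51 = 16/51
  P(X=2) = 7/51 + 2/51 + 14/51 = 23/51
H(X) = -[(4/17)·log₂(4/17) + (16/51)·log₂(16/51) + (23/51)·log₂(23/51)]
  = 0.491168 + 0.524682 + 0.518115 = 1.533965 bits

Marginal of Y (column sums):
  P(Y=0) = 2/51 + 0 + 7/51 = 3/17
  P(Y=1) = 1/17 + 11/51 + 2/51 = 16/51
  P(Y=2) = 7/51 + 5/51 + 14/51 = 26/51
H(X|Y) = Σ_y P(y)·H(X|Y=y):
  Y=0: P(Y=0) = 3/17, P(X|Y=0) = (2/9, 0, 7/9) → H(X|Y=0) = 0.764205
  Y=1: P(Y=1) = 16/51, P(X|Y=1) = (3/16, 11/16, 1/8) → H(X|Y=1) = 1.199460
  Y=2: P(Y=2) = 26/51, P(X|Y=2) = (7/26, 5/26, 7/13) → H(X|Y=2) = 1.447975
H(X|Y) = (3/17)·0.764205 + (16/51)·1.199460 + (26/51)·1.447975 = 1.249344 bits

I(X;Y) = H(X) - H(X|Y) = 1.533965 - 1.249344 = 0.2846 bits

Cross-check via I(X;Y) = H(X) + H(Y) - H(X,Y): computing H(Y) from the column sums and H(X,Y) from the 9 cells in the same way gives H(Y) = 1.461822 bits and H(X,Y) = 2.711166 bits, so
I(X;Y) = 1.533965 + 1.461822 - 2.711166 = 0.2846 bits ✓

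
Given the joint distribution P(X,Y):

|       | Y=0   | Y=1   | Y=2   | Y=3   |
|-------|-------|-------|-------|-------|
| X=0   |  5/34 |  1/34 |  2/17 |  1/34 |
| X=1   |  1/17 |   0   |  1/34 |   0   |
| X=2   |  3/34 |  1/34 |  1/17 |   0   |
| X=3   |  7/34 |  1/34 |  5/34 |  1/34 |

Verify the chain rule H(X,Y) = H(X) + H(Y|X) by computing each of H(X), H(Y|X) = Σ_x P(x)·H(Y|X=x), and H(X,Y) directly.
H(X) = 1.8045 bits, H(Y|X) = 1.5293 bits, H(X,Y) = 3.3338 bits

Marginal of X (row sums):
  P(X=0) = 5/34 + 1/34 + 2/17 + 1/34 = 11/34
  P(X=1) = 1/17 + 0 + 1/34 + 0 = 3/34
  P(X=2) = 3/34 + 1/34 + 1/17 + 0 = 3/17
  P(X=3) = 7/34 + 1/34 + 5/34 + 1/34 = 7/17
H(X) = -[(11/34)·log₂(11/34) + (3/34)·log₂(3/34) + (3/17)·log₂(3/17) + (7/17)·log₂(7/17)]
  = 0.52672 + 0.30904 + 0.44162 + 0.52710 = 1.8045 bits

H(Y|X) = Σ_x P(x)·H(Y|X=x):
  X=0: P(X=0) = 11/34, P(Y|X=0) = (5/11, 1/11, 4/11, 1/11) → H(Y|X=0) = 1.67674
  X=1: P(X=1) = 3/34, P(Y|X=1) = (2/3, 0, 1/3, 0) → H(Y|X=1) = 0.91830
  X=2: P(X=2) = 3/17, P(Y|X=2) = (1/2, 1/6, 1/3, 0) → H(Y|X=2) = 1.45915
  X=3: P(X=3) = 7/17, P(Y|X=3) = (1/2, 1/14, 5/14, 1/14) → H(Y|X=3) = 1.57442
H(Y|X) = (11/34)·1.67674 + (3/34)·0.91830 + (3/17)·1.45915 + (7/17)·1.57442 = 1.5293 bits

H(X,Y) = -Σ_{x,y} P(x,y) log₂ P(x,y). Per-cell terms -P(x,y)·log₂P(x,y):
  X=0: 0.40670, 0.14963, 0.36323, 0.14963
  X=1: 0.24044, 0.00000, 0.14963, 0.00000
  X=2: 0.30904, 0.14963, 0.24044, 0.00000
  X=3: 0.46943, 0.14963, 0.40670, 0.14963
  (cells with P = 0 contribute 0)
Sum of the 16 terms: H(X,Y) = 3.3338 bits

Chain rule check:
  H(X) + H(Y|X) = 1.8045 + 1.5293 = 3.3338 bits
  H(X,Y) = 3.3338 bits
✓ Chain rule verified.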